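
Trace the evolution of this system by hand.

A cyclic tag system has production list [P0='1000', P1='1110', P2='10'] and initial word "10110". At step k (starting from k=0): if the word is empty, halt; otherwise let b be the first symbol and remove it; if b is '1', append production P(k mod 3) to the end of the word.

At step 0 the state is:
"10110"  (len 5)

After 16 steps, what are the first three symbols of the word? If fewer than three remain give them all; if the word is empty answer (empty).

0) "10110"  (len 5)
1) "01101000"  (len 8)
2) "1101000"  (len 7)
3) "10100010"  (len 8)
4) "01000101000"  (len 11)
5) "1000101000"  (len 10)
6) "00010100010"  (len 11)
7) "0010100010"  (len 10)
8) "010100010"  (len 9)
9) "10100010"  (len 8)
10) "01000101000"  (len 11)
11) "1000101000"  (len 10)
12) "00010100010"  (len 11)
13) "0010100010"  (len 10)
14) "010100010"  (len 9)
15) "10100010"  (len 8)
16) "01000101000"  (len 11)

010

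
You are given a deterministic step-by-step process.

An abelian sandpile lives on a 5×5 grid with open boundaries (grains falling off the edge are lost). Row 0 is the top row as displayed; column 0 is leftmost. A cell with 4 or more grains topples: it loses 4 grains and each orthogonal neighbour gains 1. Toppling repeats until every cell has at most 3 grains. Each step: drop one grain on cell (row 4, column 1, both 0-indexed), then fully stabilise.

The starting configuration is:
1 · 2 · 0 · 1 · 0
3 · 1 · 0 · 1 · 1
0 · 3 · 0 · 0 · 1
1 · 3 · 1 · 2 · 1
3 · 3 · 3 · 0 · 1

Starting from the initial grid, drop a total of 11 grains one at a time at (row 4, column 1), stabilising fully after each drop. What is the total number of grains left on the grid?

step 0: 1 · 2 · 0 · 1 · 0
3 · 1 · 0 · 1 · 1
0 · 3 · 0 · 0 · 1
1 · 3 · 1 · 2 · 1
3 · 3 · 3 · 0 · 1
step 1: 1 · 2 · 0 · 1 · 0
3 · 2 · 0 · 1 · 1
1 · 0 · 1 · 0 · 1
3 · 1 · 3 · 2 · 1
0 · 3 · 0 · 1 · 1
step 2: 1 · 2 · 0 · 1 · 0
3 · 2 · 0 · 1 · 1
1 · 0 · 1 · 0 · 1
3 · 2 · 3 · 2 · 1
1 · 0 · 1 · 1 · 1
step 3: 1 · 2 · 0 · 1 · 0
3 · 2 · 0 · 1 · 1
1 · 0 · 1 · 0 · 1
3 · 2 · 3 · 2 · 1
1 · 1 · 1 · 1 · 1
step 4: 1 · 2 · 0 · 1 · 0
3 · 2 · 0 · 1 · 1
1 · 0 · 1 · 0 · 1
3 · 2 · 3 · 2 · 1
1 · 2 · 1 · 1 · 1
step 5: 1 · 2 · 0 · 1 · 0
3 · 2 · 0 · 1 · 1
1 · 0 · 1 · 0 · 1
3 · 2 · 3 · 2 · 1
1 · 3 · 1 · 1 · 1
step 6: 1 · 2 · 0 · 1 · 0
3 · 2 · 0 · 1 · 1
1 · 0 · 1 · 0 · 1
3 · 3 · 3 · 2 · 1
2 · 0 · 2 · 1 · 1
step 7: 1 · 2 · 0 · 1 · 0
3 · 2 · 0 · 1 · 1
1 · 0 · 1 · 0 · 1
3 · 3 · 3 · 2 · 1
2 · 1 · 2 · 1 · 1
step 8: 1 · 2 · 0 · 1 · 0
3 · 2 · 0 · 1 · 1
1 · 0 · 1 · 0 · 1
3 · 3 · 3 · 2 · 1
2 · 2 · 2 · 1 · 1
step 9: 1 · 2 · 0 · 1 · 0
3 · 2 · 0 · 1 · 1
1 · 0 · 1 · 0 · 1
3 · 3 · 3 · 2 · 1
2 · 3 · 2 · 1 · 1
step 10: 1 · 2 · 0 · 1 · 0
3 · 2 · 0 · 1 · 1
2 · 1 · 2 · 0 · 1
1 · 2 · 1 · 3 · 1
0 · 3 · 0 · 2 · 1
step 11: 1 · 2 · 0 · 1 · 0
3 · 2 · 0 · 1 · 1
2 · 1 · 2 · 0 · 1
1 · 3 · 1 · 3 · 1
1 · 0 · 1 · 2 · 1

31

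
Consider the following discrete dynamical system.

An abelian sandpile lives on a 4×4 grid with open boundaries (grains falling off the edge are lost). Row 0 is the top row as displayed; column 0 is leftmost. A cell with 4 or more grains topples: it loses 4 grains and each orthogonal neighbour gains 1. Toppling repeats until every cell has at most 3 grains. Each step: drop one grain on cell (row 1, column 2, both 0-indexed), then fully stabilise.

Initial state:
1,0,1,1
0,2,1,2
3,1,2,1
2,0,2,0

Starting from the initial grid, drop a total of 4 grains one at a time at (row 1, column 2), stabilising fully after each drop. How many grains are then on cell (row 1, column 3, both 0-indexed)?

[0] 1,0,1,1
0,2,1,2
3,1,2,1
2,0,2,0
[1] 1,0,1,1
0,2,2,2
3,1,2,1
2,0,2,0
[2] 1,0,1,1
0,2,3,2
3,1,2,1
2,0,2,0
[3] 1,0,2,1
0,3,0,3
3,1,3,1
2,0,2,0
[4] 1,0,2,1
0,3,1,3
3,1,3,1
2,0,2,0

3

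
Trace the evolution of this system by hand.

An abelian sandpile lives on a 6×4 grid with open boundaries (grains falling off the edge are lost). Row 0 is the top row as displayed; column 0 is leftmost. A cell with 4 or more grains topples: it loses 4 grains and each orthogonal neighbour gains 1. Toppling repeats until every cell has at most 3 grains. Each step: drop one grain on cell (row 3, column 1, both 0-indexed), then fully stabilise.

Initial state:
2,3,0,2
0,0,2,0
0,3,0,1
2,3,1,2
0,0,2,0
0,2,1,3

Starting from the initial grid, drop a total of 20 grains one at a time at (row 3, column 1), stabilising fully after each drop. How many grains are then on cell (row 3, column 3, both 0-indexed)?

1

step 0: 2,3,0,2
0,0,2,0
0,3,0,1
2,3,1,2
0,0,2,0
0,2,1,3
step 1: 2,3,0,2
0,1,2,0
1,0,1,1
3,1,2,2
0,1,2,0
0,2,1,3
step 2: 2,3,0,2
0,1,2,0
1,0,1,1
3,2,2,2
0,1,2,0
0,2,1,3
step 3: 2,3,0,2
0,1,2,0
1,0,1,1
3,3,2,2
0,1,2,0
0,2,1,3
step 4: 2,3,0,2
0,1,2,0
2,1,1,1
0,1,3,2
1,2,2,0
0,2,1,3
step 5: 2,3,0,2
0,1,2,0
2,1,1,1
0,2,3,2
1,2,2,0
0,2,1,3
step 6: 2,3,0,2
0,1,2,0
2,1,1,1
0,3,3,2
1,2,2,0
0,2,1,3
step 7: 2,3,0,2
0,1,2,0
2,2,2,1
1,1,0,3
1,3,3,0
0,2,1,3
step 8: 2,3,0,2
0,1,2,0
2,2,2,1
1,2,0,3
1,3,3,0
0,2,1,3
step 9: 2,3,0,2
0,1,2,0
2,2,2,1
1,3,0,3
1,3,3,0
0,2,1,3
step 10: 2,3,0,2
0,1,2,0
2,3,2,1
2,1,2,3
2,1,0,1
0,3,2,3
step 11: 2,3,0,2
0,1,2,0
2,3,2,1
2,2,2,3
2,1,0,1
0,3,2,3
step 12: 2,3,0,2
0,1,2,0
2,3,2,1
2,3,2,3
2,1,0,1
0,3,2,3
step 13: 2,3,0,2
0,2,2,0
3,0,3,1
3,1,3,3
2,2,0,1
0,3,2,3
step 14: 2,3,0,2
0,2,2,0
3,0,3,1
3,2,3,3
2,2,0,1
0,3,2,3
step 15: 2,3,0,2
0,2,2,0
3,0,3,1
3,3,3,3
2,2,0,1
0,3,2,3
step 16: 2,3,0,2
1,2,3,0
0,3,0,3
1,2,2,0
3,3,1,2
0,3,2,3
step 17: 2,3,0,2
1,2,3,0
0,3,0,3
1,3,2,0
3,3,1,2
0,3,2,3
step 18: 2,3,0,2
1,3,3,0
1,0,1,3
3,2,3,0
0,2,2,2
2,0,3,3
step 19: 2,3,0,2
1,3,3,0
1,0,1,3
3,3,3,0
0,2,2,2
2,0,3,3
step 20: 2,3,0,2
1,3,3,0
2,1,2,3
0,2,0,1
1,3,3,2
2,0,3,3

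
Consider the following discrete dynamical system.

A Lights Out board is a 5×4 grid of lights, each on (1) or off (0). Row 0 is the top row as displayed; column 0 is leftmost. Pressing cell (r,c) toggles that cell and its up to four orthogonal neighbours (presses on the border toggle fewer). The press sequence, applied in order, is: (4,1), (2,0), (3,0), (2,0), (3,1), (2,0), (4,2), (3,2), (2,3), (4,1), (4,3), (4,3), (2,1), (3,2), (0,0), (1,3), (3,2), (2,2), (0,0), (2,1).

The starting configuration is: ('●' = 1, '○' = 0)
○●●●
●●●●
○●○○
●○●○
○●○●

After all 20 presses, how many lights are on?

11

[0] ○●●●
●●●●
○●○○
●○●○
○●○●
[1] ○●●●
●●●●
○●○○
●●●○
●○●●
[2] ○●●●
○●●●
●○○○
○●●○
●○●●
[3] ○●●●
○●●●
○○○○
●○●○
○○●●
[4] ○●●●
●●●●
●●○○
○○●○
○○●●
[5] ○●●●
●●●●
●○○○
●●○○
○●●●
[6] ○●●●
○●●●
○●○○
○●○○
○●●●
[7] ○●●●
○●●●
○●○○
○●●○
○○○○
[8] ○●●●
○●●●
○●●○
○○○●
○○●○
[9] ○●●●
○●●○
○●○●
○○○○
○○●○
[10] ○●●●
○●●○
○●○●
○●○○
●●○○
[11] ○●●●
○●●○
○●○●
○●○●
●●●●
[12] ○●●●
○●●○
○●○●
○●○○
●●○○
[13] ○●●●
○○●○
●○●●
○○○○
●●○○
[14] ○●●●
○○●○
●○○●
○●●●
●●●○
[15] ●○●●
●○●○
●○○●
○●●●
●●●○
[16] ●○●○
●○○●
●○○○
○●●●
●●●○
[17] ●○●○
●○○●
●○●○
○○○○
●●○○
[18] ●○●○
●○●●
●●○●
○○●○
●●○○
[19] ○●●○
○○●●
●●○●
○○●○
●●○○
[20] ○●●○
○●●●
○○●●
○●●○
●●○○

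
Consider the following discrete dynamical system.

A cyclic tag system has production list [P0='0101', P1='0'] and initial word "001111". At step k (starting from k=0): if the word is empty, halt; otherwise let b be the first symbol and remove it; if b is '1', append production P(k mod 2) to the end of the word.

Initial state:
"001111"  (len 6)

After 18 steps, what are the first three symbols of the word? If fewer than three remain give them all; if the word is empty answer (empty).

gen 0: "001111"  (len 6)
gen 1: "01111"  (len 5)
gen 2: "1111"  (len 4)
gen 3: "1110101"  (len 7)
gen 4: "1101010"  (len 7)
gen 5: "1010100101"  (len 10)
gen 6: "0101001010"  (len 10)
gen 7: "101001010"  (len 9)
gen 8: "010010100"  (len 9)
gen 9: "10010100"  (len 8)
gen 10: "00101000"  (len 8)
gen 11: "0101000"  (len 7)
gen 12: "101000"  (len 6)
gen 13: "010000101"  (len 9)
gen 14: "10000101"  (len 8)
gen 15: "00001010101"  (len 11)
gen 16: "0001010101"  (len 10)
gen 17: "001010101"  (len 9)
gen 18: "01010101"  (len 8)

010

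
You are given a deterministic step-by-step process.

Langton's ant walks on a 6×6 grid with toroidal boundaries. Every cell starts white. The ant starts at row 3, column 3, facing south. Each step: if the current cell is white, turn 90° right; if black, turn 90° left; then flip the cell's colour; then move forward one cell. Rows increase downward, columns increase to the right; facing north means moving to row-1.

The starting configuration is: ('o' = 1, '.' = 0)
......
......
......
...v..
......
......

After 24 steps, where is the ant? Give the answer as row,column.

0) ......
......
......
...v..
......
......
1) ......
......
......
..<o..
......
......
2) ......
......
..^...
..oo..
......
......
3) ......
......
..o>..
..oo..
......
......
4) ......
......
..oo..
..ov..
......
......
5) ......
......
..oo..
..o.>.
......
......
6) ......
......
..oo..
..o.o.
....v.
......
7) ......
......
..oo..
..o.o.
...<o.
......
8) ......
......
..oo..
..o^o.
...oo.
......
9) ......
......
..oo..
..oo>.
...oo.
......
10) ......
......
..oo^.
..oo..
...oo.
......
11) ......
......
..ooo>
..oo..
...oo.
......
12) ......
......
..oooo
..oo.v
...oo.
......
13) ......
......
..oooo
..oo<o
...oo.
......
14) ......
......
..oo^o
..oooo
...oo.
......
15) ......
......
..o<.o
..oooo
...oo.
......
16) ......
......
..o..o
..ovoo
...oo.
......
17) ......
......
..o..o
..o.>o
...oo.
......
18) ......
......
..o.^o
..o..o
...oo.
......
19) ......
......
..o.o>
..o..o
...oo.
......
20) ......
.....^
..o.o.
..o..o
...oo.
......
21) ......
>....o
..o.o.
..o..o
...oo.
......
22) ......
o....o
v.o.o.
..o..o
...oo.
......
23) ......
o....o
o.o.o<
..o..o
...oo.
......
24) ......
o....^
o.o.oo
..o..o
...oo.
......

1,5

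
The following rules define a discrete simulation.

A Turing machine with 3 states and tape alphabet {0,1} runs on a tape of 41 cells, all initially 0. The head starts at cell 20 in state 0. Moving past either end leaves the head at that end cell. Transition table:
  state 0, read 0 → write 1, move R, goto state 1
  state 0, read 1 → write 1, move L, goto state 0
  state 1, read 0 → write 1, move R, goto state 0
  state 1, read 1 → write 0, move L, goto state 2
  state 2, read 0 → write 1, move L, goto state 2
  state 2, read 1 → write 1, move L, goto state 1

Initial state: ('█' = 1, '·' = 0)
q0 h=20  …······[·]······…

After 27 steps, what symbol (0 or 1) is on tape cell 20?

t=0: q0 h=20  …······[·]······…
t=1: q1 h=21  …·····█[·]······…
t=2: q0 h=22  …····██[·]······…
t=3: q1 h=23  …···███[·]······…
t=4: q0 h=24  …··████[·]······…
t=5: q1 h=25  …·█████[·]······…
t=6: q0 h=26  …██████[·]······…
t=7: q1 h=27  …██████[·]······…
t=8: q0 h=28  …██████[·]······…
t=9: q1 h=29  …██████[·]······…
t=10: q0 h=30  …██████[·]······…
t=11: q1 h=31  …██████[·]······…
t=12: q0 h=32  …██████[·]······…
t=13: q1 h=33  …██████[·]······…
t=14: q0 h=34  …██████[·]······|
t=15: q1 h=35  …██████[·]·····|
t=16: q0 h=36  …██████[·]····|
t=17: q1 h=37  …██████[·]···|
t=18: q0 h=38  …██████[·]··|
t=19: q1 h=39  …██████[·]·|
t=20: q0 h=40  …██████[·]|
t=21: q1 h=40  …██████[█]|
t=22: q2 h=39  …██████[█]·|
t=23: q1 h=38  …██████[█]█·|
t=24: q2 h=37  …██████[█]·█·|
t=25: q1 h=36  …██████[█]█·█·|
t=26: q2 h=35  …██████[█]·█·█·|
t=27: q1 h=34  …██████[█]█·█·█·|

1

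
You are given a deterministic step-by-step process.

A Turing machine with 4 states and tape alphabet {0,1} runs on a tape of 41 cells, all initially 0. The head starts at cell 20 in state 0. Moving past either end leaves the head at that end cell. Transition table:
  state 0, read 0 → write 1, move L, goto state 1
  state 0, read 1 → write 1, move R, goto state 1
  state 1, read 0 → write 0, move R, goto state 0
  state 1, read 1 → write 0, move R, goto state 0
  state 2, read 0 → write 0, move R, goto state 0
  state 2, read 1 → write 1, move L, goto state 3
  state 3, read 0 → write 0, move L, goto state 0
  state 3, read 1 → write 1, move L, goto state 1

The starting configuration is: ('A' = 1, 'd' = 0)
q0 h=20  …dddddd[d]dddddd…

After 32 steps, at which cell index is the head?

step 0: q0 h=20  …dddddd[d]dddddd…
step 1: q1 h=19  …dddddd[d]Addddd…
step 2: q0 h=20  …dddddd[A]dddddd…
step 3: q1 h=21  …dddddA[d]dddddd…
step 4: q0 h=22  …ddddAd[d]dddddd…
step 5: q1 h=21  …dddddA[d]Addddd…
step 6: q0 h=22  …ddddAd[A]dddddd…
step 7: q1 h=23  …dddAdA[d]dddddd…
step 8: q0 h=24  …ddAdAd[d]dddddd…
step 9: q1 h=23  …dddAdA[d]Addddd…
step 10: q0 h=24  …ddAdAd[A]dddddd…
step 11: q1 h=25  …dAdAdA[d]dddddd…
step 12: q0 h=26  …AdAdAd[d]dddddd…
step 13: q1 h=25  …dAdAdA[d]Addddd…
step 14: q0 h=26  …AdAdAd[A]dddddd…
step 15: q1 h=27  …dAdAdA[d]dddddd…
step 16: q0 h=28  …AdAdAd[d]dddddd…
step 17: q1 h=27  …dAdAdA[d]Addddd…
step 18: q0 h=28  …AdAdAd[A]dddddd…
step 19: q1 h=29  …dAdAdA[d]dddddd…
step 20: q0 h=30  …AdAdAd[d]dddddd…
step 21: q1 h=29  …dAdAdA[d]Addddd…
step 22: q0 h=30  …AdAdAd[A]dddddd…
step 23: q1 h=31  …dAdAdA[d]dddddd…
step 24: q0 h=32  …AdAdAd[d]dddddd…
step 25: q1 h=31  …dAdAdA[d]Addddd…
step 26: q0 h=32  …AdAdAd[A]dddddd…
step 27: q1 h=33  …dAdAdA[d]dddddd…
step 28: q0 h=34  …AdAdAd[d]dddddd|
step 29: q1 h=33  …dAdAdA[d]Addddd…
step 30: q0 h=34  …AdAdAd[A]dddddd|
step 31: q1 h=35  …dAdAdA[d]ddddd|
step 32: q0 h=36  …AdAdAd[d]dddd|

36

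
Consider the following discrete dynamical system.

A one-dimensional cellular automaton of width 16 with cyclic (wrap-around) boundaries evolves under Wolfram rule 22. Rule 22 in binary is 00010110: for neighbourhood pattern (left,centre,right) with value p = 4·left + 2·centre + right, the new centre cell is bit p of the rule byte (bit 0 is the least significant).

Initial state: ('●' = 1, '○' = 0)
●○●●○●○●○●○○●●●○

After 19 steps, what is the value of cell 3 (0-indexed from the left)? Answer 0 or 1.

0

[0] ●○●●○●○●○●○○●●●○
[1] ●○○○○●○●○●●●○○○○
[2] ●●○○●●○●○○○○●○○●
[3] ○○●●○○○●●○○●●●●○
[4] ○●○○●○●○○●●○○○○●
[5] ○●●●●○●●●○○●○○●●
[6] ○○○○○○○○○●●●●●○○
[7] ○○○○○○○○●○○○○○●○
[8] ○○○○○○○●●●○○○●●●
[9] ●○○○○○●○○○●○●○○○
[10] ●●○○○●●●○●●○●●○●
[11] ○○●○●○○○○○○○○○○○
[12] ○●●○●●○○○○○○○○○○
[13] ●○○○○○●○○○○○○○○○
[14] ●●○○○●●●○○○○○○○●
[15] ○○●○●○○○●○○○○○●○
[16] ○●●○●●○●●●○○○●●●
[17] ○○○○○○○○○○●○●○○○
[18] ○○○○○○○○○●●○●●○○
[19] ○○○○○○○○●○○○○○●○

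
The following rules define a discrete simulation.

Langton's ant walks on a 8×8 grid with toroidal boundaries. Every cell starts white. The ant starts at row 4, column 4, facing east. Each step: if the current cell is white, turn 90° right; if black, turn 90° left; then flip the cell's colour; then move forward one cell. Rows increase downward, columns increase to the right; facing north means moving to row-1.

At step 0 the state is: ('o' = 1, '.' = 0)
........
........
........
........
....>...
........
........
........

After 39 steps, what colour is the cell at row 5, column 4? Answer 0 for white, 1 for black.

0) ........
........
........
........
....>...
........
........
........
1) ........
........
........
........
....o...
....v...
........
........
2) ........
........
........
........
....o...
...<o...
........
........
3) ........
........
........
........
...^o...
...oo...
........
........
4) ........
........
........
........
...o>...
...oo...
........
........
5) ........
........
........
....^...
...o....
...oo...
........
........
6) ........
........
........
....o>..
...o....
...oo...
........
........
7) ........
........
........
....oo..
...o.v..
...oo...
........
........
8) ........
........
........
....oo..
...o<o..
...oo...
........
........
9) ........
........
........
....^o..
...ooo..
...oo...
........
........
10) ........
........
........
...<.o..
...ooo..
...oo...
........
........
11) ........
........
...^....
...o.o..
...ooo..
...oo...
........
........
12) ........
........
...o>...
...o.o..
...ooo..
...oo...
........
........
13) ........
........
...oo...
...ovo..
...ooo..
...oo...
........
........
14) ........
........
...oo...
...<oo..
...ooo..
...oo...
........
........
15) ........
........
...oo...
....oo..
...voo..
...oo...
........
........
16) ........
........
...oo...
....oo..
....>o..
...oo...
........
........
17) ........
........
...oo...
....^o..
.....o..
...oo...
........
........
18) ........
........
...oo...
...<.o..
.....o..
...oo...
........
........
19) ........
........
...^o...
...o.o..
.....o..
...oo...
........
........
20) ........
........
..<.o...
...o.o..
.....o..
...oo...
........
........
21) ........
..^.....
..o.o...
...o.o..
.....o..
...oo...
........
........
22) ........
..o>....
..o.o...
...o.o..
.....o..
...oo...
........
........
23) ........
..oo....
..ovo...
...o.o..
.....o..
...oo...
........
........
24) ........
..oo....
..<oo...
...o.o..
.....o..
...oo...
........
........
25) ........
..oo....
...oo...
..vo.o..
.....o..
...oo...
........
........
26) ........
..oo....
...oo...
.<oo.o..
.....o..
...oo...
........
........
27) ........
..oo....
.^.oo...
.ooo.o..
.....o..
...oo...
........
........
28) ........
..oo....
.o>oo...
.ooo.o..
.....o..
...oo...
........
........
29) ........
..oo....
.oooo...
.ovo.o..
.....o..
...oo...
........
........
30) ........
..oo....
.oooo...
.o.>.o..
.....o..
...oo...
........
........
31) ........
..oo....
.oo^o...
.o...o..
.....o..
...oo...
........
........
32) ........
..oo....
.o<.o...
.o...o..
.....o..
...oo...
........
........
33) ........
..oo....
.o..o...
.ov..o..
.....o..
...oo...
........
........
34) ........
..oo....
.o..o...
.<o..o..
.....o..
...oo...
........
........
35) ........
..oo....
.o..o...
..o..o..
.v...o..
...oo...
........
........
36) ........
..oo....
.o..o...
..o..o..
<o...o..
...oo...
........
........
37) ........
..oo....
.o..o...
^.o..o..
oo...o..
...oo...
........
........
38) ........
..oo....
.o..o...
o>o..o..
oo...o..
...oo...
........
........
39) ........
..oo....
.o..o...
ooo..o..
ov...o..
...oo...
........
........

1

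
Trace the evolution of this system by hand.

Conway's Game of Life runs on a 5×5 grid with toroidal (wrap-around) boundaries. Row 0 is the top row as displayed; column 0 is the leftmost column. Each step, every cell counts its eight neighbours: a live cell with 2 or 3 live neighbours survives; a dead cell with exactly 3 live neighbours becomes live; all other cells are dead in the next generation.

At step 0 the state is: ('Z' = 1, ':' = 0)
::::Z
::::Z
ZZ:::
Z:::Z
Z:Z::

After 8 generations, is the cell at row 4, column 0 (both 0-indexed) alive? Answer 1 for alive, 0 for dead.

1

k=0  ::::Z
::::Z
ZZ:::
Z:::Z
Z:Z::
k=1  Z::ZZ
::::Z
:Z:::
::::Z
ZZ:Z:
k=2  :ZZZ:
:::ZZ
Z::::
:ZZ:Z
:ZZZ:
k=3  ZZ:::
ZZ:ZZ
ZZZ::
::::Z
::::Z
k=4  :ZZZ:
:::Z:
::Z::
:Z:ZZ
::::Z
k=5  ::ZZZ
:Z:Z:
::Z:Z
Z:ZZZ
:Z::Z
k=6  :Z::Z
ZZ:::
:::::
::Z::
:Z:::
k=7  :ZZ::
ZZ:::
:Z:::
:::::
ZZZ::
k=8  :::::
Z::::
ZZ:::
Z:Z::
Z:Z::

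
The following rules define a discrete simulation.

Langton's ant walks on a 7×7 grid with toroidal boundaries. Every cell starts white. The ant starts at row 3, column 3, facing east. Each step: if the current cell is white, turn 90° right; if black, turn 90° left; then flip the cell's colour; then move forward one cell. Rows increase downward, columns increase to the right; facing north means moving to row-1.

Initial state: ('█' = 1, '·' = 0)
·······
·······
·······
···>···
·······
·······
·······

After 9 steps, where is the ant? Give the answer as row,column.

2,3

gen 0: ·······
·······
·······
···>···
·······
·······
·······
gen 1: ·······
·······
·······
···█···
···v···
·······
·······
gen 2: ·······
·······
·······
···█···
··<█···
·······
·······
gen 3: ·······
·······
·······
··^█···
··██···
·······
·······
gen 4: ·······
·······
·······
··█>···
··██···
·······
·······
gen 5: ·······
·······
···^···
··█····
··██···
·······
·······
gen 6: ·······
·······
···█>··
··█····
··██···
·······
·······
gen 7: ·······
·······
···██··
··█·v··
··██···
·······
·······
gen 8: ·······
·······
···██··
··█<█··
··██···
·······
·······
gen 9: ·······
·······
···^█··
··███··
··██···
·······
·······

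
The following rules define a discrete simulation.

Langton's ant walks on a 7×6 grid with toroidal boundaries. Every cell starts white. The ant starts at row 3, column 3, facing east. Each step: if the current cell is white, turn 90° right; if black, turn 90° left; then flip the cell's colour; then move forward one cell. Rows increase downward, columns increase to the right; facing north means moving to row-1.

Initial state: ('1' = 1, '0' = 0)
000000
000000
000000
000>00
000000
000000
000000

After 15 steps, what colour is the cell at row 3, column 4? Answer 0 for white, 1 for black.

1

gen 0: 000000
000000
000000
000>00
000000
000000
000000
gen 1: 000000
000000
000000
000100
000v00
000000
000000
gen 2: 000000
000000
000000
000100
00<100
000000
000000
gen 3: 000000
000000
000000
00^100
001100
000000
000000
gen 4: 000000
000000
000000
001>00
001100
000000
000000
gen 5: 000000
000000
000^00
001000
001100
000000
000000
gen 6: 000000
000000
0001>0
001000
001100
000000
000000
gen 7: 000000
000000
000110
0010v0
001100
000000
000000
gen 8: 000000
000000
000110
001<10
001100
000000
000000
gen 9: 000000
000000
000^10
001110
001100
000000
000000
gen 10: 000000
000000
00<010
001110
001100
000000
000000
gen 11: 000000
00^000
001010
001110
001100
000000
000000
gen 12: 000000
001>00
001010
001110
001100
000000
000000
gen 13: 000000
001100
001v10
001110
001100
000000
000000
gen 14: 000000
001100
00<110
001110
001100
000000
000000
gen 15: 000000
001100
000110
00v110
001100
000000
000000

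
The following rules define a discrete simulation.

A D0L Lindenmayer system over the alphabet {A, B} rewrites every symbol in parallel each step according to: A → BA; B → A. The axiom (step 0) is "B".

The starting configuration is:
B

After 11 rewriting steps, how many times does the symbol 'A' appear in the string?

89

step 0: B
step 1: A
step 2: BA
step 3: ABA
step 4: BAABA
step 5: ABABAABA
step 6: BAABAABABAABA
step 7: ABABAABABAABAABABAABA
step 8: BAABAABABAABAABABAABABAABAABABAABA
step 9: ABABAABABAABAABABAABABAABAABABAABAABABAABABAABAABABAABA
step 10: BAABAABABAABAABABAABABAABAABABAABAABABAABABAABAABABAABABAABAABABAABAABABAABABAABAABABAABA
step 11: ABABAABABAABAABABAABABAABAABABAABAABABAABABAABAABABAABABAA…ABAABABAABABAABAABABAABABAABAABABAABAABABAABABAABAABABAABA  (len 144)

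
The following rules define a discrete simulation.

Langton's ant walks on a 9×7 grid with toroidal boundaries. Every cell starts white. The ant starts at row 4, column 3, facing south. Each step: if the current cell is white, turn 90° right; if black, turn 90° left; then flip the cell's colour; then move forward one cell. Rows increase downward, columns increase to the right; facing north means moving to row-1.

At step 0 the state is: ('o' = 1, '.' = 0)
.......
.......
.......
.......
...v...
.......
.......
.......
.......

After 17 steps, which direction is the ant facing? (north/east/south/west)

east

[0] .......
.......
.......
.......
...v...
.......
.......
.......
.......
[1] .......
.......
.......
.......
..<o...
.......
.......
.......
.......
[2] .......
.......
.......
..^....
..oo...
.......
.......
.......
.......
[3] .......
.......
.......
..o>...
..oo...
.......
.......
.......
.......
[4] .......
.......
.......
..oo...
..ov...
.......
.......
.......
.......
[5] .......
.......
.......
..oo...
..o.>..
.......
.......
.......
.......
[6] .......
.......
.......
..oo...
..o.o..
....v..
.......
.......
.......
[7] .......
.......
.......
..oo...
..o.o..
...<o..
.......
.......
.......
[8] .......
.......
.......
..oo...
..o^o..
...oo..
.......
.......
.......
[9] .......
.......
.......
..oo...
..oo>..
...oo..
.......
.......
.......
[10] .......
.......
.......
..oo^..
..oo...
...oo..
.......
.......
.......
[11] .......
.......
.......
..ooo>.
..oo...
...oo..
.......
.......
.......
[12] .......
.......
.......
..oooo.
..oo.v.
...oo..
.......
.......
.......
[13] .......
.......
.......
..oooo.
..oo<o.
...oo..
.......
.......
.......
[14] .......
.......
.......
..oo^o.
..oooo.
...oo..
.......
.......
.......
[15] .......
.......
.......
..o<.o.
..oooo.
...oo..
.......
.......
.......
[16] .......
.......
.......
..o..o.
..ovoo.
...oo..
.......
.......
.......
[17] .......
.......
.......
..o..o.
..o.>o.
...oo..
.......
.......
.......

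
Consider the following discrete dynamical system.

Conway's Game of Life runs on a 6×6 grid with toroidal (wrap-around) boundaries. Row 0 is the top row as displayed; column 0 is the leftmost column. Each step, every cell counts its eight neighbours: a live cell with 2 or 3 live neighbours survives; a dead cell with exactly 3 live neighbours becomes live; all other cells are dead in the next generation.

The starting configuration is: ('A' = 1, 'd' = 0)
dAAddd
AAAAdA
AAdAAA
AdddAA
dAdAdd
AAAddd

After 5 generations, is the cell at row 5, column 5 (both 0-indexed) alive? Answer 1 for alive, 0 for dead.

0) dAAddd
AAAAdA
AAdAAA
AdddAA
dAdAdd
AAAddd
1) dddddA
dddddd
dddddd
dddddd
dddAAd
AddAdd
2) dddddd
dddddd
dddddd
dddddd
dddAAd
dddAdA
3) dddddd
dddddd
dddddd
dddddd
dddAAd
dddAdd
4) dddddd
dddddd
dddddd
dddddd
dddAAd
dddAAd
5) dddddd
dddddd
dddddd
dddddd
dddAAd
dddAAd

0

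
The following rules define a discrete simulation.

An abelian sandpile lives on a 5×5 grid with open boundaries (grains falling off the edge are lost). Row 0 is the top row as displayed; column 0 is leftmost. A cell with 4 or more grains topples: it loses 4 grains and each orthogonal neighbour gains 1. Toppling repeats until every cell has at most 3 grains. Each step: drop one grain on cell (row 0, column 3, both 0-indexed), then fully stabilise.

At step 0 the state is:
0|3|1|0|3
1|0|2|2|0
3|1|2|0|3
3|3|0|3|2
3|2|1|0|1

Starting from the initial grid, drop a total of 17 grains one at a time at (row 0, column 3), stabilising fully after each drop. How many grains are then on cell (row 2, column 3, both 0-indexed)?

3

gen 0: 0|3|1|0|3
1|0|2|2|0
3|1|2|0|3
3|3|0|3|2
3|2|1|0|1
gen 1: 0|3|1|1|3
1|0|2|2|0
3|1|2|0|3
3|3|0|3|2
3|2|1|0|1
gen 2: 0|3|1|2|3
1|0|2|2|0
3|1|2|0|3
3|3|0|3|2
3|2|1|0|1
gen 3: 0|3|1|3|3
1|0|2|2|0
3|1|2|0|3
3|3|0|3|2
3|2|1|0|1
gen 4: 0|3|2|1|0
1|0|2|3|1
3|1|2|0|3
3|3|0|3|2
3|2|1|0|1
gen 5: 0|3|2|2|0
1|0|2|3|1
3|1|2|0|3
3|3|0|3|2
3|2|1|0|1
gen 6: 0|3|2|3|0
1|0|2|3|1
3|1|2|0|3
3|3|0|3|2
3|2|1|0|1
gen 7: 0|3|3|1|1
1|0|3|0|2
3|1|2|1|3
3|3|0|3|2
3|2|1|0|1
gen 8: 0|3|3|2|1
1|0|3|0|2
3|1|2|1|3
3|3|0|3|2
3|2|1|0|1
gen 9: 0|3|3|3|1
1|0|3|0|2
3|1|2|1|3
3|3|0|3|2
3|2|1|0|1
gen 10: 1|0|2|1|2
1|2|0|2|2
3|1|3|1|3
3|3|0|3|2
3|2|1|0|1
gen 11: 1|0|2|2|2
1|2|0|2|2
3|1|3|1|3
3|3|0|3|2
3|2|1|0|1
gen 12: 1|0|2|3|2
1|2|0|2|2
3|1|3|1|3
3|3|0|3|2
3|2|1|0|1
gen 13: 1|0|3|0|3
1|2|0|3|2
3|1|3|1|3
3|3|0|3|2
3|2|1|0|1
gen 14: 1|0|3|1|3
1|2|0|3|2
3|1|3|1|3
3|3|0|3|2
3|2|1|0|1
gen 15: 1|0|3|2|3
1|2|0|3|2
3|1|3|1|3
3|3|0|3|2
3|2|1|0|1
gen 16: 1|0|3|3|3
1|2|0|3|2
3|1|3|1|3
3|3|0|3|2
3|2|1|0|1
gen 17: 1|1|0|3|1
1|2|2|1|1
3|1|3|3|0
3|3|0|3|3
3|2|1|0|1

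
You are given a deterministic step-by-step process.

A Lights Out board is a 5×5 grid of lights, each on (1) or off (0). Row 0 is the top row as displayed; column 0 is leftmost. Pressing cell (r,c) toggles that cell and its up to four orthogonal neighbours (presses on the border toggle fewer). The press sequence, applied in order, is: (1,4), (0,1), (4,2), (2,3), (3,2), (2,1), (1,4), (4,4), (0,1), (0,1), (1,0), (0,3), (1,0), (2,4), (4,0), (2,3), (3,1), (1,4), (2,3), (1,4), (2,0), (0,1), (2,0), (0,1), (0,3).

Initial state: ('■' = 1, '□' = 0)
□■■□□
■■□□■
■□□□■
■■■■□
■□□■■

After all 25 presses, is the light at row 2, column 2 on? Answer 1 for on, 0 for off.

t=0: □■■□□
■■□□■
■□□□■
■■■■□
■□□■■
t=1: □■■□■
■■□■□
■□□□□
■■■■□
■□□■■
t=2: ■□□□■
■□□■□
■□□□□
■■■■□
■□□■■
t=3: ■□□□■
■□□■□
■□□□□
■■□■□
■■■□■
t=4: ■□□□■
■□□□□
■□■■■
■■□□□
■■■□■
t=5: ■□□□■
■□□□□
■□□■■
■□■■□
■■□□■
t=6: ■□□□■
■■□□□
□■■■■
■■■■□
■■□□■
t=7: ■□□□□
■■□■■
□■■■□
■■■■□
■■□□■
t=8: ■□□□□
■■□■■
□■■■□
■■■■■
■■□■□
t=9: □■■□□
■□□■■
□■■■□
■■■■■
■■□■□
t=10: ■□□□□
■■□■■
□■■■□
■■■■■
■■□■□
t=11: □□□□□
□□□■■
■■■■□
■■■■■
■■□■□
t=12: □□■■■
□□□□■
■■■■□
■■■■■
■■□■□
t=13: ■□■■■
■■□□■
□■■■□
■■■■■
■■□■□
t=14: ■□■■■
■■□□□
□■■□■
■■■■□
■■□■□
t=15: ■□■■■
■■□□□
□■■□■
□■■■□
□□□■□
t=16: ■□■■■
■■□■□
□■□■□
□■■□□
□□□■□
t=17: ■□■■■
■■□■□
□□□■□
■□□□□
□■□■□
t=18: ■□■■□
■■□□■
□□□■■
■□□□□
□■□■□
t=19: ■□■■□
■■□■■
□□■□□
■□□■□
□■□■□
t=20: ■□■■■
■■□□□
□□■□■
■□□■□
□■□■□
t=21: ■□■■■
□■□□□
■■■□■
□□□■□
□■□■□
t=22: □■□■■
□□□□□
■■■□■
□□□■□
□■□■□
t=23: □■□■■
■□□□□
□□■□■
■□□■□
□■□■□
t=24: ■□■■■
■■□□□
□□■□■
■□□■□
□■□■□
t=25: ■□□□□
■■□■□
□□■□■
■□□■□
□■□■□

1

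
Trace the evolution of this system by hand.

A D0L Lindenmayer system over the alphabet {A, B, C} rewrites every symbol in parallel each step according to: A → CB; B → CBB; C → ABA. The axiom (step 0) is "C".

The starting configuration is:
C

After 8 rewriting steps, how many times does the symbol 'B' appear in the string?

k=0  C
k=1  ABA
k=2  CBCBBCB
k=3  ABACBBABACBBCBBABACBB
k=4  CBCBBCBABACBBCBBCBCBBCBABACBBCBBABACBBCBBCBCBBCBABACBBCBB
k=5  ABACBBABACBBCBBABACBBCBCBBCBABACBBCBBABACBBCBBABACBBABACBB…CBBABACBBCBBABACBBABACBBCBBABACBBCBCBBCBABACBBCBBABACBBCBB  (len 163)
k=6  CBCBBCBABACBBCBBCBCBBCBABACBBCBBABACBBCBBCBCBBCBABACBBCBBA…BBABACBBCBCBBCBABACBBCBBABACBBCBBCBCBBCBABACBBCBBABACBBCBB  (len 455)
k=7  ABACBBABACBBCBBABACBBCBCBBCBABACBBCBBABACBBCBBABACBBABACBB…BBABACBBCBCBBCBABACBBCBBABACBBCBBCBCBBCBABACBBCBBABACBBCBB  (len 1285)
k=8  CBCBBCBABACBBCBBCBCBBCBABACBBCBBABACBBCBBCBCBBCBABACBBCBBA…BBABACBBCBCBBCBABACBBCBBABACBBCBBCBCBBCBABACBBCBBABACBBCBB  (len 3609)

1992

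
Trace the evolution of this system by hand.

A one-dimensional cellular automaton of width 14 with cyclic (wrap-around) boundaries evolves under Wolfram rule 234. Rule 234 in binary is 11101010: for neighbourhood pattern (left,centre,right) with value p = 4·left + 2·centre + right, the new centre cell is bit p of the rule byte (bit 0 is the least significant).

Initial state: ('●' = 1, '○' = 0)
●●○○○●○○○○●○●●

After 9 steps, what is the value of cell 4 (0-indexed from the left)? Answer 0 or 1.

step 0: ●●○○○●○○○○●○●●
step 1: ●●○○●○○○○●○●●●
step 2: ●●○●○○○○●○●●●●
step 3: ●●●○○○○●○●●●●●
step 4: ●●●○○○●○●●●●●●
step 5: ●●●○○●○●●●●●●●
step 6: ●●●○●○●●●●●●●●
step 7: ●●●●○●●●●●●●●●
step 8: ●●●●●●●●●●●●●●
step 9: ●●●●●●●●●●●●●●

1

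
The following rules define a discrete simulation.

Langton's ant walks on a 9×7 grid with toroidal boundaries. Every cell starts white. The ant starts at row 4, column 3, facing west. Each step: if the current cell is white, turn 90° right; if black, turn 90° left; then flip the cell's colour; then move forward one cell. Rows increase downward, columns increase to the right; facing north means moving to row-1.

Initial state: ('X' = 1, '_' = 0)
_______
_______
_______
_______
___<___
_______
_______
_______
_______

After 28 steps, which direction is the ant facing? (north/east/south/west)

west

0) _______
_______
_______
_______
___<___
_______
_______
_______
_______
1) _______
_______
_______
___^___
___X___
_______
_______
_______
_______
2) _______
_______
_______
___X>__
___X___
_______
_______
_______
_______
3) _______
_______
_______
___XX__
___Xv__
_______
_______
_______
_______
4) _______
_______
_______
___XX__
___<X__
_______
_______
_______
_______
5) _______
_______
_______
___XX__
____X__
___v___
_______
_______
_______
6) _______
_______
_______
___XX__
____X__
__<X___
_______
_______
_______
7) _______
_______
_______
___XX__
__^_X__
__XX___
_______
_______
_______
8) _______
_______
_______
___XX__
__X>X__
__XX___
_______
_______
_______
9) _______
_______
_______
___XX__
__XXX__
__Xv___
_______
_______
_______
10) _______
_______
_______
___XX__
__XXX__
__X_>__
_______
_______
_______
11) _______
_______
_______
___XX__
__XXX__
__X_X__
____v__
_______
_______
12) _______
_______
_______
___XX__
__XXX__
__X_X__
___<X__
_______
_______
13) _______
_______
_______
___XX__
__XXX__
__X^X__
___XX__
_______
_______
14) _______
_______
_______
___XX__
__XXX__
__XX>__
___XX__
_______
_______
15) _______
_______
_______
___XX__
__XX^__
__XX___
___XX__
_______
_______
16) _______
_______
_______
___XX__
__X<___
__XX___
___XX__
_______
_______
17) _______
_______
_______
___XX__
__X____
__Xv___
___XX__
_______
_______
18) _______
_______
_______
___XX__
__X____
__X_>__
___XX__
_______
_______
19) _______
_______
_______
___XX__
__X____
__X_X__
___Xv__
_______
_______
20) _______
_______
_______
___XX__
__X____
__X_X__
___X_>_
_______
_______
21) _______
_______
_______
___XX__
__X____
__X_X__
___X_X_
_____v_
_______
22) _______
_______
_______
___XX__
__X____
__X_X__
___X_X_
____<X_
_______
23) _______
_______
_______
___XX__
__X____
__X_X__
___X^X_
____XX_
_______
24) _______
_______
_______
___XX__
__X____
__X_X__
___XX>_
____XX_
_______
25) _______
_______
_______
___XX__
__X____
__X_X^_
___XX__
____XX_
_______
26) _______
_______
_______
___XX__
__X____
__X_XX>
___XX__
____XX_
_______
27) _______
_______
_______
___XX__
__X____
__X_XXX
___XX_v
____XX_
_______
28) _______
_______
_______
___XX__
__X____
__X_XXX
___XX<X
____XX_
_______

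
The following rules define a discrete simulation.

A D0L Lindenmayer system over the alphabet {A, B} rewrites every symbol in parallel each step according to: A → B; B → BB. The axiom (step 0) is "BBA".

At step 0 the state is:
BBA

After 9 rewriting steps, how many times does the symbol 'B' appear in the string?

[0] BBA
[1] BBBBB
[2] BBBBBBBBBB
[3] BBBBBBBBBBBBBBBBBBBB
[4] BBBBBBBBBBBBBBBBBBBBBBBBBBBBBBBBBBBBBBBB
[5] BBBBBBBBBBBBBBBBBBBBBBBBBBBBBBBBBBBBBBBBBBBBBBBBBBBBBBBBBBBBBBBBBBBBBBBBBBBBBBBB
[6] BBBBBBBBBBBBBBBBBBBBBBBBBBBBBBBBBBBBBBBBBBBBBBBBBBBBBBBBBB…BBBBBBBBBBBBBBBBBBBBBBBBBBBBBBBBBBBBBBBBBBBBBBBBBBBBBBBBBB  (len 160)
[7] BBBBBBBBBBBBBBBBBBBBBBBBBBBBBBBBBBBBBBBBBBBBBBBBBBBBBBBBBB…BBBBBBBBBBBBBBBBBBBBBBBBBBBBBBBBBBBBBBBBBBBBBBBBBBBBBBBBBB  (len 320)
[8] BBBBBBBBBBBBBBBBBBBBBBBBBBBBBBBBBBBBBBBBBBBBBBBBBBBBBBBBBB…BBBBBBBBBBBBBBBBBBBBBBBBBBBBBBBBBBBBBBBBBBBBBBBBBBBBBBBBBB  (len 640)
[9] BBBBBBBBBBBBBBBBBBBBBBBBBBBBBBBBBBBBBBBBBBBBBBBBBBBBBBBBBB…BBBBBBBBBBBBBBBBBBBBBBBBBBBBBBBBBBBBBBBBBBBBBBBBBBBBBBBBBB  (len 1280)

1280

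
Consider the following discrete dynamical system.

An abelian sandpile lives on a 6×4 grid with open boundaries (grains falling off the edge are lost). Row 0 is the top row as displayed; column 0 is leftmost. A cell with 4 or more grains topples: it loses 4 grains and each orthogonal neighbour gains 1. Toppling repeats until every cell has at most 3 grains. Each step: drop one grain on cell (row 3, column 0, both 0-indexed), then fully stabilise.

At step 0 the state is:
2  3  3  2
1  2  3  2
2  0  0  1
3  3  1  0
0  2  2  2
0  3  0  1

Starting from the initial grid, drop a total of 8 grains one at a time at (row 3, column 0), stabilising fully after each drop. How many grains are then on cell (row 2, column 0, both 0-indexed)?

1

step 0: 2  3  3  2
1  2  3  2
2  0  0  1
3  3  1  0
0  2  2  2
0  3  0  1
step 1: 2  3  3  2
1  2  3  2
3  1  0  1
1  0  2  0
1  3  2  2
0  3  0  1
step 2: 2  3  3  2
1  2  3  2
3  1  0  1
2  0  2  0
1  3  2  2
0  3  0  1
step 3: 2  3  3  2
1  2  3  2
3  1  0  1
3  0  2  0
1  3  2  2
0  3  0  1
step 4: 2  3  3  2
2  2  3  2
0  2  0  1
1  1  2  0
2  3  2  2
0  3  0  1
step 5: 2  3  3  2
2  2  3  2
0  2  0  1
2  1  2  0
2  3  2  2
0  3  0  1
step 6: 2  3  3  2
2  2  3  2
0  2  0  1
3  1  2  0
2  3  2  2
0  3  0  1
step 7: 2  3  3  2
2  2  3  2
1  2  0  1
0  2  2  0
3  3  2  2
0  3  0  1
step 8: 2  3  3  2
2  2  3  2
1  2  0  1
1  2  2  0
3  3  2  2
0  3  0  1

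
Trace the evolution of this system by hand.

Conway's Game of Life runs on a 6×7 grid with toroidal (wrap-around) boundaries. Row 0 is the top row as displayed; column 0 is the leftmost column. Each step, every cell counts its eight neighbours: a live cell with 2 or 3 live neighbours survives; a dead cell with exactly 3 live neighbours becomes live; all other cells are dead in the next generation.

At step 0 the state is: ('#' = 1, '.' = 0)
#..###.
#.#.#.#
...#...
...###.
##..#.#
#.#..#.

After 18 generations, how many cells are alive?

t=0: #..###.
#.#.#.#
...#...
...###.
##..#.#
#.#..#.
t=1: #.#....
###...#
..#...#
#.##.##
###....
..#....
t=2: #.##..#
..##..#
.......
...#.#.
#......
#.##...
t=3: #...#.#
####..#
..###..
.......
.####.#
#.##...
t=4: ....##.
......#
#...#..
.#...#.
##..#..
.......
t=5: .....#.
....#.#
#....##
.#..###
##.....
....##.
t=6: ......#
#...#..
.......
.#..#..
##.....
....###
t=7: #...#.#
.......
.......
##.....
##..#.#
.....##
t=8: #.....#
.......
.......
.#....#
.#.....
.#..#..
t=9: #......
.......
.......
#......
.##....
.#.....
t=10: .......
.......
.......
.#.....
###....
###....
t=11: .#.....
.......
.......
###....
.......
#.#....
t=12: .#.....
.......
.#.....
.#.....
#.#....
.#.....
t=13: .......
.......
.......
###....
#.#....
###....
t=14: .#.....
.......
.#.....
#.#....
...#..#
#.#....
t=15: .#.....
.......
.#.....
###....
#.##..#
###....
t=16: ###....
.......
###....
...#..#
...#..#
...#..#
t=17: ###....
.......
###....
.#.#..#
#.#####
.#.#..#
t=18: ###....
.......
###....
.......
.......
.......

6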